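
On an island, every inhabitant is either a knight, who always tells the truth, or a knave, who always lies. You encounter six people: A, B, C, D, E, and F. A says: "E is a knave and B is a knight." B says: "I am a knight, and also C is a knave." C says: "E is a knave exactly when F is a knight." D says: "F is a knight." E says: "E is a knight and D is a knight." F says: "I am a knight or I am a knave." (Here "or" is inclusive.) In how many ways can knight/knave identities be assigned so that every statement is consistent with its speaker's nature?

Consistent assignments:
  A=knave, B=knight, C=knave, D=knight, E=knight, F=knight
  A=knave, B=knave, C=knight, D=knight, E=knave, F=knight
  A=knave, B=knave, C=knave, D=knight, E=knight, F=knight

3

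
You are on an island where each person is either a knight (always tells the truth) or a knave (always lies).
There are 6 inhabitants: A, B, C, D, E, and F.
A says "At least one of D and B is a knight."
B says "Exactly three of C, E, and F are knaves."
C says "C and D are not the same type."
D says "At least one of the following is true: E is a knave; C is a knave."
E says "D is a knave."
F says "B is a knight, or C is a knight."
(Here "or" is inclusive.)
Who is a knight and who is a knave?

Knights: C, E, and F. Knaves: A, B, and D.

As a knave, A's statement "at least one of D and B is a knight" should be False; it is.
B is a knave; "exactly three of C, E, and F are knaves" is False, as required.
C is a knight, and the claim "C and D are not the same type" is indeed true.
Since D is a knave, "at least one of the following is true: E is a knave; C is a knave" needs to be False, which holds.
E is a knight; "D is a knave" is true, as required.
As a knight, F's statement "B is a knight, or C is a knight" should be true; it is.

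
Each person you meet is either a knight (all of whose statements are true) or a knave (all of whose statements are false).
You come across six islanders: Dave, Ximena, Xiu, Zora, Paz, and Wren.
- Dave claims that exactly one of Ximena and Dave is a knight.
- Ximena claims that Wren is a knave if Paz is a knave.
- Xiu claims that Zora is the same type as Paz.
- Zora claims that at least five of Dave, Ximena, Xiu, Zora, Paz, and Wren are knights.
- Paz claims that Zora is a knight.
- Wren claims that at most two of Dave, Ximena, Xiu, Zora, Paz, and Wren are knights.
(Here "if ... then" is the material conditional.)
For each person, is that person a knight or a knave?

Dave is a knave; "exactly one of Ximena and Dave is a knight" is false, as required.
Ximena is a knave; "Wren is a knave if Paz is a knave" is false, as required.
Xiu is a knight, and the claim "Zora is the same type as Paz" is indeed true.
Zora is a knave, so "at least five of Dave, Ximena, Xiu, Zora, Paz, and Wren are knights" must be false — and it is.
Paz is a knave, and the claim "Zora is a knight" is indeed false.
As a knight, Wren's statement "at most two of Dave, Ximena, Xiu, Zora, Paz, and Wren are knights" should be true; it is.

Knights: Xiu and Wren. Knaves: Dave, Ximena, Zora, and Paz.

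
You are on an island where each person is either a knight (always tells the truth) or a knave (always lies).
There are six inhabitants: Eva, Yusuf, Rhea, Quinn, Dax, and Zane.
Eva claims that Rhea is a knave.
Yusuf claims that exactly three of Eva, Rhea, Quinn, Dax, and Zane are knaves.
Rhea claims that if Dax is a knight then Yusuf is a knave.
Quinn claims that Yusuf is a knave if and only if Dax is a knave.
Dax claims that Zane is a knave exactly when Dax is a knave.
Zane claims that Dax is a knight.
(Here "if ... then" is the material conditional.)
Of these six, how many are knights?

3

The unique consistent assignment is Eva=knave, Yusuf=knave, Rhea=knight, Quinn=knave, Dax=knight, Zane=knight.
That has 3 knights.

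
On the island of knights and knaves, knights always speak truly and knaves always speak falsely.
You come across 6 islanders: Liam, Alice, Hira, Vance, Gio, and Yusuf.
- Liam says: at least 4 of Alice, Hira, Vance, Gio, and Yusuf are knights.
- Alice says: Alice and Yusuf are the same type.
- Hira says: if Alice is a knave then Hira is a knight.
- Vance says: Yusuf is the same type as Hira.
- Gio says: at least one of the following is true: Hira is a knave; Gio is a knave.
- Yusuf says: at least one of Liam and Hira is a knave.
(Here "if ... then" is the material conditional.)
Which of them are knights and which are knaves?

Knights: Gio and Yusuf. Knaves: Liam, Alice, Hira, and Vance.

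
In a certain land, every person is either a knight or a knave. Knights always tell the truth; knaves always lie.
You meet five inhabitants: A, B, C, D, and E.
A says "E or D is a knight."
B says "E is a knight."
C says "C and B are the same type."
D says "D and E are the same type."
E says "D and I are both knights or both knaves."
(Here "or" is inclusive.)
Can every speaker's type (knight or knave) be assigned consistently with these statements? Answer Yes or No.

Yes

One consistent assignment: A=knight, B=knight, C=knight, D=knight, E=knight.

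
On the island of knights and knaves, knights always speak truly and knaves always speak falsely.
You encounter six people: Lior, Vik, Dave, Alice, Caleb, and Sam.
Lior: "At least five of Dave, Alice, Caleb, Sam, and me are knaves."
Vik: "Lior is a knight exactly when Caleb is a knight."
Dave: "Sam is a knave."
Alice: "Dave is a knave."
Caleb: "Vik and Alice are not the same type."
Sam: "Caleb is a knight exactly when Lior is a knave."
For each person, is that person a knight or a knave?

Lior is a knave, Vik is a knave, Dave is a knave, Alice is a knight, Caleb is a knight, and Sam is a knight.

Since Lior is a knave, "at least five of Dave, Alice, Caleb, Sam, and me are knaves" needs to be false, which holds.
Since Vik is a knave, "Lior is a knight exactly when Caleb is a knight" needs to be false, which holds.
Dave is a knave; "Sam is a knave" is false, as required.
Alice (knight): "Dave is a knave" — True. ✓
Caleb is a knight; "Vik and Alice are not the same type" is True, as required.
As a knight, Sam's statement "Caleb is a knight exactly when Lior is a knave" should be True; it is.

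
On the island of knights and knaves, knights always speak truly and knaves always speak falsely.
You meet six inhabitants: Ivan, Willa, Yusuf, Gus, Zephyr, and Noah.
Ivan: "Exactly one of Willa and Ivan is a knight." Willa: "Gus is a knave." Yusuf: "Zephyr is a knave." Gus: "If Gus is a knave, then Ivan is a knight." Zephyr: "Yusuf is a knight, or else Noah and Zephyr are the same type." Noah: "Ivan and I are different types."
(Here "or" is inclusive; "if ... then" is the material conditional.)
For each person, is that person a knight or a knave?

Ivan is a knave, Willa is a knave, Yusuf is a knave, Gus is a knight, Zephyr is a knight, and Noah is a knight.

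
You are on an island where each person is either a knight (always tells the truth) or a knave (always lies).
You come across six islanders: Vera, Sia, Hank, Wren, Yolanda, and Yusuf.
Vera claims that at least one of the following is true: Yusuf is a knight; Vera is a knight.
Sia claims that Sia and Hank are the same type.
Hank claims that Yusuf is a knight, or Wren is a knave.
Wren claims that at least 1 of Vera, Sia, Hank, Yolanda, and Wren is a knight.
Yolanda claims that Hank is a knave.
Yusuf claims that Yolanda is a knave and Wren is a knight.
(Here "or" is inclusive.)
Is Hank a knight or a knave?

Hank is a knight.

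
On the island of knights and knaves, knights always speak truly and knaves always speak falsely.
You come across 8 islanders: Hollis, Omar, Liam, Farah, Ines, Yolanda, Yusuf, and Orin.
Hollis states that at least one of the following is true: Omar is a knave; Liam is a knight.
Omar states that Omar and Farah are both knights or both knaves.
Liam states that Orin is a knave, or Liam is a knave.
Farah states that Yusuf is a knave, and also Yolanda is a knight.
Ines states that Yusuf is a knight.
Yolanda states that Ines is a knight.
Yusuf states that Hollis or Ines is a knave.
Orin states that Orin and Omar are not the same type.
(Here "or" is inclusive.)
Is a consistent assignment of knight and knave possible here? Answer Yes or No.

No

Checking all 256 assignments, each has at least one speaker whose statement's truth value contradicts their type.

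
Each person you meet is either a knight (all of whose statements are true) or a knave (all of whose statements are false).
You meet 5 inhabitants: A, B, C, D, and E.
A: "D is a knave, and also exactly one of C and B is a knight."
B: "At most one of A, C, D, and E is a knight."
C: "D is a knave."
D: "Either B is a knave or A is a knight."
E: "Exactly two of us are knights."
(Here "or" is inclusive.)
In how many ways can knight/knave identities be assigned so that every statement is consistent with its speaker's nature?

Consistent assignments:
  A=knave, B=knave, C=knave, D=knight, E=knight

1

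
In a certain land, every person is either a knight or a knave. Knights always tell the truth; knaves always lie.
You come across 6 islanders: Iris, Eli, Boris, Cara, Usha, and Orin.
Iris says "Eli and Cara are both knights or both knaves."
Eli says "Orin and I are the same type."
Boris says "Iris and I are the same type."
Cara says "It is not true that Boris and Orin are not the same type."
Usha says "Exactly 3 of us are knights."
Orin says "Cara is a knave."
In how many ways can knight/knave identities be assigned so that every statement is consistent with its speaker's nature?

2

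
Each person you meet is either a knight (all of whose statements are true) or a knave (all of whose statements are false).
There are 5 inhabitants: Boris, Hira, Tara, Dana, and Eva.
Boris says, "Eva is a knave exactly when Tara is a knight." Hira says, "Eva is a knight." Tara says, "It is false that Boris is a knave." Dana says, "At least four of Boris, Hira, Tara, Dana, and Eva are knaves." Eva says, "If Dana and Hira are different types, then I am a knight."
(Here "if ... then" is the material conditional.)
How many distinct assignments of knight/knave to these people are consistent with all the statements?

1

Consistent assignments:
  Boris=knave, Hira=knave, Tara=knave, Dana=knight, Eva=knave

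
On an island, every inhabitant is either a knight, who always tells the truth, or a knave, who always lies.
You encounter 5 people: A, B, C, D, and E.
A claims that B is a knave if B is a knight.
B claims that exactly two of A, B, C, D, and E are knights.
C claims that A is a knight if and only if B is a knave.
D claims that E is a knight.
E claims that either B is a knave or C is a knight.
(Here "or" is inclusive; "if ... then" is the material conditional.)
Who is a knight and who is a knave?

Since A is a knight, "B is a knave if B is a knight" needs to be True, which holds.
B (knave): "exactly two of A, B, C, D, and E are knights" — false. ✓
C is a knight, and the claim "A is a knight if and only if B is a knave" is indeed True.
D is a knight, and the claim "E is a knight" is indeed True.
E is a knight, and the claim "either B is a knave or C is a knight" is indeed True.

Knights: A, C, D, and E. Knaves: B.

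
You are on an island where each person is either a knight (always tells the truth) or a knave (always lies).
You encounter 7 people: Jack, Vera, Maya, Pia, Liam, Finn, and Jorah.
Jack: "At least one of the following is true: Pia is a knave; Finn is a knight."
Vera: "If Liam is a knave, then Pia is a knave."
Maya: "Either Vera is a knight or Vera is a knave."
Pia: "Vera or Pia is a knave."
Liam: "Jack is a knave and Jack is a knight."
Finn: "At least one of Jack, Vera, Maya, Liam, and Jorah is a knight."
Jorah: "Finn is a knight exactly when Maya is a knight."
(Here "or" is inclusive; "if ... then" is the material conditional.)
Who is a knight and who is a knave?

Jack is a knight, Vera is a knave, Maya is a knight, Pia is a knight, Liam is a knave, Finn is a knight, and Jorah is a knight.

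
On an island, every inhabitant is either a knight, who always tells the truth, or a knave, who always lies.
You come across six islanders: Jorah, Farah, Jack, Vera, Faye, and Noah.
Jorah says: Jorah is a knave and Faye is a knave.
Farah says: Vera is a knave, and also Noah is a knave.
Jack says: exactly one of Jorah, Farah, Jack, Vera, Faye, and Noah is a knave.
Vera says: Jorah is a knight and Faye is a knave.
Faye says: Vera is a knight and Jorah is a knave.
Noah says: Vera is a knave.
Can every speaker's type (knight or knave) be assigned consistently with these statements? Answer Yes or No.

No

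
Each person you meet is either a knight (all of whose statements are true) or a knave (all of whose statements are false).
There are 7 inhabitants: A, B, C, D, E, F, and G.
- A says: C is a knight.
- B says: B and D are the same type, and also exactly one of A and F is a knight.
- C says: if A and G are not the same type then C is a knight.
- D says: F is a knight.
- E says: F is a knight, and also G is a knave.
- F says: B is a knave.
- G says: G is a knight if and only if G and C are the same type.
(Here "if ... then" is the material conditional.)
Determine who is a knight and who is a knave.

Since A is a knight, "C is a knight" needs to be True, which holds.
B is a knave, so "B and D are the same type, and also exactly one of A and F is a knight" must be false — and it is.
C is a knight, so "if A and G are not the same type then C is a knight" must be True — and it is.
D is a knight; "F is a knight" is True, as required.
As a knave, E's statement "F is a knight, and also G is a knave" should be false; it is.
F is a knight, so "B is a knave" must be True — and it is.
G is a knight; "G is a knight if and only if G and C are the same type" is True, as required.

A is a knight, B is a knave, C is a knight, D is a knight, E is a knave, F is a knight, and G is a knight.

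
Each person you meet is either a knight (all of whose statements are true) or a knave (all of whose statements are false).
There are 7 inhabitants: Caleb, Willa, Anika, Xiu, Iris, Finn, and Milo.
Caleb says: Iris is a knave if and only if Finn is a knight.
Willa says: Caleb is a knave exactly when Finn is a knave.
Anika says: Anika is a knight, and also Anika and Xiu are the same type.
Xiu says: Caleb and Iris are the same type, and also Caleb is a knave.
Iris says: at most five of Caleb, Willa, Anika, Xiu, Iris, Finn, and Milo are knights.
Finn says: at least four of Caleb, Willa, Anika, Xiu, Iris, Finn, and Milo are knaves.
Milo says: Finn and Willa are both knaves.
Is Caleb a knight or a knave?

Consistent assignments: {Caleb=knave, Willa=knave, Anika=knave, Xiu=knave, Iris=knight, Finn=knight, Milo=knave}
In every consistent assignment, Caleb is a knave.

Caleb is a knave.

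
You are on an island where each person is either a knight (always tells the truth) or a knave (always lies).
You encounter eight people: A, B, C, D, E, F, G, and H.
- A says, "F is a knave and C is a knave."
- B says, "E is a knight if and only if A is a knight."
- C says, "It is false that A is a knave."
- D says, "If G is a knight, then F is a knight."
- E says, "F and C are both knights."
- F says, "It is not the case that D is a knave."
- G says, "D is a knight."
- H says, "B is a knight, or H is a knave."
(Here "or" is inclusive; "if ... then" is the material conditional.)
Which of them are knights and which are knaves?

A is a knave, B is a knight, C is a knave, D is a knight, E is a knave, F is a knight, G is a knight, and H is a knight.

A is a knave; "F is a knave and C is a knave" is false, as required.
As a knight, B's statement "E is a knight if and only if A is a knight" should be true; it is.
C is a knave; "it is false that A is a knave" is false, as required.
D is a knight, and the claim "if G is a knight, then F is a knight" is indeed true.
E is a knave, and the claim "F and C are both knights" is indeed false.
F (knight): "it is not the case that D is a knave" — true. ✓
G is a knight, and the claim "D is a knight" is indeed true.
H is a knight, and the claim "B is a knight, or H is a knave" is indeed true.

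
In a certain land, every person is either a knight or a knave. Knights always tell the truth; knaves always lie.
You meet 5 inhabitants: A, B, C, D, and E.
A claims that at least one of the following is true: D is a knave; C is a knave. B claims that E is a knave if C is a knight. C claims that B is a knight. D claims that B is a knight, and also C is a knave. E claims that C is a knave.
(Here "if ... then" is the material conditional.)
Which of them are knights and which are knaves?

A is a knight, B is a knight, C is a knight, D is a knave, and E is a knave.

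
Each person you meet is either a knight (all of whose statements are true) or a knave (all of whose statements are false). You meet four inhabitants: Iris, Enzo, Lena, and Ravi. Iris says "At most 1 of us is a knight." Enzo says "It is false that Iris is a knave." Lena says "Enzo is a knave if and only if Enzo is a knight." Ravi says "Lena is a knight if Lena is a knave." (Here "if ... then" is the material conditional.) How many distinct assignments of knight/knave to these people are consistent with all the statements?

0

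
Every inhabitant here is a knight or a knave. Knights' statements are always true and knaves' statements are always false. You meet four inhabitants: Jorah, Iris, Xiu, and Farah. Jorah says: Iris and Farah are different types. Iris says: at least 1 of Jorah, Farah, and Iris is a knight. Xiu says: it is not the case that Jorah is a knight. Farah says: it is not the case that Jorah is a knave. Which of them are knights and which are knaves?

Jorah is a knave, Iris is a knave, Xiu is a knight, and Farah is a knave.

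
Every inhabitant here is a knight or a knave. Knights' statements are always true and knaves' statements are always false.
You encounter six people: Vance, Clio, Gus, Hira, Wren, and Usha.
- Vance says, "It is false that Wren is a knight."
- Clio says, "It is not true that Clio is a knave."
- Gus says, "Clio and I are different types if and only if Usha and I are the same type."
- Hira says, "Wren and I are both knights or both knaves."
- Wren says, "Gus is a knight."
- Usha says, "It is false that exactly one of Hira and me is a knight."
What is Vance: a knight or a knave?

Vance is a knave.

Consistent assignments: {Vance=knave, Clio=knight, Gus=knight, Hira=knight, Wren=knight, Usha=knave}; {Vance=knave, Clio=knave, Gus=knight, Hira=knight, Wren=knight, Usha=knight}
In every consistent assignment, Vance is a knave.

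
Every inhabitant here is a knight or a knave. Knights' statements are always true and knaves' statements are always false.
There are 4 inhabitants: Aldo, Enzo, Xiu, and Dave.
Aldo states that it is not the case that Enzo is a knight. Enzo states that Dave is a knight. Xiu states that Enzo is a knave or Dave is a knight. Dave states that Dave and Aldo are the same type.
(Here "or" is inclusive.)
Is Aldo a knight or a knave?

Aldo is a knight.

Consistent assignments: {Aldo=knight, Enzo=knave, Xiu=knight, Dave=knave}
In every consistent assignment, Aldo is a knight.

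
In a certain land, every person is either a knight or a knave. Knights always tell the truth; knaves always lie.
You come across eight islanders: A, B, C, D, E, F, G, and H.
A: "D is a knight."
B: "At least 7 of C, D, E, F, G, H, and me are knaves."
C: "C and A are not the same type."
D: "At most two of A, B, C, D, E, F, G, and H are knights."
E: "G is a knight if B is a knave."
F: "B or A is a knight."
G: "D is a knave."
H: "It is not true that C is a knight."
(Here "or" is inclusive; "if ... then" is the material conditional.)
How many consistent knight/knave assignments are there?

2

Consistent assignments:
  A=knave, B=knave, C=knight, D=knave, E=knight, F=knave, G=knight, H=knave
  A=knave, B=knave, C=knave, D=knave, E=knight, F=knave, G=knight, H=knight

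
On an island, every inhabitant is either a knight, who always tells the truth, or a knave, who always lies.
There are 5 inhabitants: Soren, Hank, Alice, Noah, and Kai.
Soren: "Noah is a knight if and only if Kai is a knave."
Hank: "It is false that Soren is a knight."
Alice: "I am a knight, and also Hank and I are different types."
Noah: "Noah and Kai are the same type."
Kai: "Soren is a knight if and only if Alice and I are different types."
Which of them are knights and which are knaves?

Soren is a knight, Hank is a knave, Alice is a knave, Noah is a knave, and Kai is a knight.

Soren (knight): "Noah is a knight if and only if Kai is a knave" — True. ✓
Hank (knave): "it is false that Soren is a knight" — False. ✓
Alice is a knave, so "I am a knight, and also Hank and I are different types" must be False — and it is.
As a knave, Noah's statement "Noah and Kai are the same type" should be False; it is.
As a knight, Kai's statement "Soren is a knight if and only if Alice and I are different types" should be True; it is.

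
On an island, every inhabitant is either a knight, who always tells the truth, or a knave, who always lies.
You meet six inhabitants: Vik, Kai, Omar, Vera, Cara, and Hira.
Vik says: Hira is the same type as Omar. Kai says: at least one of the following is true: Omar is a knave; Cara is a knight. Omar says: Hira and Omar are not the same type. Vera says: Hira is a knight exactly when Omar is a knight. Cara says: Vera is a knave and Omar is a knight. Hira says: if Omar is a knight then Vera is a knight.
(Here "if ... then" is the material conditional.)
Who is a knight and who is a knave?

Since Vik is a knave, "Hira is the same type as Omar" needs to be False, which holds.
Kai is a knight; "at least one of the following is true: Omar is a knave; Cara is a knight" is True, as required.
Since Omar is a knight, "Hira and Omar are not the same type" needs to be True, which holds.
Vera (knave): "Hira is a knight exactly when Omar is a knight" — False. ✓
Cara (knight): "Vera is a knave and Omar is a knight" — True. ✓
Hira (knave): "if Omar is a knight then Vera is a knight" — False. ✓

Vik is a knave, Kai is a knight, Omar is a knight, Vera is a knave, Cara is a knight, and Hira is a knave.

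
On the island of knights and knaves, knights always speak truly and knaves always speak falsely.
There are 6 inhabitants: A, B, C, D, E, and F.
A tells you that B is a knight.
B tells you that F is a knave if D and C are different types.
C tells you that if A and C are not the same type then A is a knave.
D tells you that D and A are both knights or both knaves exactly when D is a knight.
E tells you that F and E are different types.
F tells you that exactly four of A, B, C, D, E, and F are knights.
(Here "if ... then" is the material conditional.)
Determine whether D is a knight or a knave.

D is a knight.

Consistent assignments: {A=knight, B=knight, C=knight, D=knight, E=knight, F=knave}; {A=knight, B=knight, C=knave, D=knight, E=knave, F=knave}
In every consistent assignment, D is a knight.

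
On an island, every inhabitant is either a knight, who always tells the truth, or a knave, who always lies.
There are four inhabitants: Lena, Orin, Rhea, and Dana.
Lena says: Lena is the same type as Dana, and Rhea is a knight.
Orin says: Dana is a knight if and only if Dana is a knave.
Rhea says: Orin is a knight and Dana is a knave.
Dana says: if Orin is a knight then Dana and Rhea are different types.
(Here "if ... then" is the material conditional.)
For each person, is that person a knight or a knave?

Knights: Dana. Knaves: Lena, Orin, and Rhea.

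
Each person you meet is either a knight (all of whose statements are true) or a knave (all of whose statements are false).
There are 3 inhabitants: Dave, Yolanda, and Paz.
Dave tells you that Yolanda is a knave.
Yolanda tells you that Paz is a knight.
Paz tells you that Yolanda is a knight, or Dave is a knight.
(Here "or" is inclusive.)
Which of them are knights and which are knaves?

Dave is a knave, and the claim "Yolanda is a knave" is indeed false.
As a knight, Yolanda's statement "Paz is a knight" should be True; it is.
Paz is a knight; "Yolanda is a knight, or Dave is a knight" is True, as required.

Dave is a knave, Yolanda is a knight, and Paz is a knight.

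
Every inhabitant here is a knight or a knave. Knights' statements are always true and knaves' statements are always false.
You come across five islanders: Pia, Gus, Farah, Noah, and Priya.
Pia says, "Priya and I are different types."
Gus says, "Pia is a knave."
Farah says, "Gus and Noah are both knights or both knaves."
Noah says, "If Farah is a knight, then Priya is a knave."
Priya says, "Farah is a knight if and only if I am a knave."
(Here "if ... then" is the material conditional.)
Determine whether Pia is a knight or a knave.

Pia is a knight.

Consistent assignments: {Pia=knight, Gus=knave, Farah=knave, Noah=knight, Priya=knave}
In every consistent assignment, Pia is a knight.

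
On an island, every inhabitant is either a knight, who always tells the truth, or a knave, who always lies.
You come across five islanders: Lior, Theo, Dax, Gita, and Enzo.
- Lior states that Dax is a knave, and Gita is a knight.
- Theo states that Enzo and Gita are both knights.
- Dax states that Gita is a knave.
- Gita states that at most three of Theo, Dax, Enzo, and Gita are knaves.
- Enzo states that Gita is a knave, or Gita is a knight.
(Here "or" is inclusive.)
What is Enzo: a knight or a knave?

Enzo is a knight.

Consistent assignments: {Lior=knight, Theo=knight, Dax=knave, Gita=knight, Enzo=knight}
In every consistent assignment, Enzo is a knight.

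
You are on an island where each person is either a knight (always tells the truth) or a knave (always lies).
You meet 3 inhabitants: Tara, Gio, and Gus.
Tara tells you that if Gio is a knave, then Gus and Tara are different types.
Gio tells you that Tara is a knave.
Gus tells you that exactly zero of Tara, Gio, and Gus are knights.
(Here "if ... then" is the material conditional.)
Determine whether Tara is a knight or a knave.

Tara is a knight.

Consistent assignments: {Tara=knight, Gio=knave, Gus=knave}
In every consistent assignment, Tara is a knight.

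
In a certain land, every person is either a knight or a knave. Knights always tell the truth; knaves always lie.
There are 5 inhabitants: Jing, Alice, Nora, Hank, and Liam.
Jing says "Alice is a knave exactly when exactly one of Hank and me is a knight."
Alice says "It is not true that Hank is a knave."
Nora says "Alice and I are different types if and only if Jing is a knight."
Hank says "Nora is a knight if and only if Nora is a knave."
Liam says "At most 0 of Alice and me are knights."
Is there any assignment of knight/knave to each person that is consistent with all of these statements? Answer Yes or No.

No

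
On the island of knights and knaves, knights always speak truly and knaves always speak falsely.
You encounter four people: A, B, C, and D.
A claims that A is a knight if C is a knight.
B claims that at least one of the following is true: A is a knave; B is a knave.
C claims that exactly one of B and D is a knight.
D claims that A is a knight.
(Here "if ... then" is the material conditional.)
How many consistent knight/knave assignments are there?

Consistent assignments:
  A=knave, B=knight, C=knight, D=knave

1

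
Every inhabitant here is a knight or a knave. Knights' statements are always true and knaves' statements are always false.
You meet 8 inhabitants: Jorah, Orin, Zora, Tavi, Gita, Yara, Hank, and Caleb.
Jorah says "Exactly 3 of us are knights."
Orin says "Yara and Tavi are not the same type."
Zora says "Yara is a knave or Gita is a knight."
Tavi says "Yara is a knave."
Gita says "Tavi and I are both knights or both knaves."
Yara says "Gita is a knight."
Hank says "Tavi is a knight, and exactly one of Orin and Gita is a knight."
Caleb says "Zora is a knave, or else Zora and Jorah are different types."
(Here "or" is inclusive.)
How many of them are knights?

5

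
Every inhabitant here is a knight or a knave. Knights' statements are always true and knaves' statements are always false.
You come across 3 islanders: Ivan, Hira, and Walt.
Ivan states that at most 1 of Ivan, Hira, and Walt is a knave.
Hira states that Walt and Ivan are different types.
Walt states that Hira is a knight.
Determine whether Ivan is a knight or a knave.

Consistent assignments: {Ivan=knave, Hira=knave, Walt=knave}
In every consistent assignment, Ivan is a knave.

Ivan is a knave.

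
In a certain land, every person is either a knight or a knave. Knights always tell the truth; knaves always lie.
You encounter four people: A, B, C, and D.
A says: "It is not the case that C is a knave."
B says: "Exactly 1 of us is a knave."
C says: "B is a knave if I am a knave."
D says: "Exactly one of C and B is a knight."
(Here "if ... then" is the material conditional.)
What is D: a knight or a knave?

D is a knave.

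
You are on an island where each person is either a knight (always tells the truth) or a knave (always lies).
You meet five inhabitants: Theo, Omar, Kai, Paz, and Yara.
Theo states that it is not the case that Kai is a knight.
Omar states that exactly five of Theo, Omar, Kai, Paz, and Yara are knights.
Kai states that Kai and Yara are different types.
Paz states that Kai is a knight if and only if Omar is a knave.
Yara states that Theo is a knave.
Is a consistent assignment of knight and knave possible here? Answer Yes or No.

One consistent assignment: Theo=knight, Omar=knave, Kai=knave, Paz=knave, Yara=knave.

Yes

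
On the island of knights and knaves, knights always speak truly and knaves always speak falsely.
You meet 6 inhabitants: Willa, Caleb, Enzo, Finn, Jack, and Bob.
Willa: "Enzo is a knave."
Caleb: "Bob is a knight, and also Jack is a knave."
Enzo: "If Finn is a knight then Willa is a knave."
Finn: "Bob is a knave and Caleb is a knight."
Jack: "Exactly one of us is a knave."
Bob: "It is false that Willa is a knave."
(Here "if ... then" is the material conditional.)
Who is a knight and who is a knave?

Willa is a knave, so "Enzo is a knave" must be False — and it is.
Caleb is a knave; "Bob is a knight, and also Jack is a knave" is False, as required.
Since Enzo is a knight, "if Finn is a knight then Willa is a knave" needs to be True, which holds.
As a knave, Finn's statement "Bob is a knave and Caleb is a knight" should be False; it is.
Jack is a knave, so "exactly one of us is a knave" must be False — and it is.
As a knave, Bob's statement "it is false that Willa is a knave" should be False; it is.

Willa is a knave, Caleb is a knave, Enzo is a knight, Finn is a knave, Jack is a knave, and Bob is a knave.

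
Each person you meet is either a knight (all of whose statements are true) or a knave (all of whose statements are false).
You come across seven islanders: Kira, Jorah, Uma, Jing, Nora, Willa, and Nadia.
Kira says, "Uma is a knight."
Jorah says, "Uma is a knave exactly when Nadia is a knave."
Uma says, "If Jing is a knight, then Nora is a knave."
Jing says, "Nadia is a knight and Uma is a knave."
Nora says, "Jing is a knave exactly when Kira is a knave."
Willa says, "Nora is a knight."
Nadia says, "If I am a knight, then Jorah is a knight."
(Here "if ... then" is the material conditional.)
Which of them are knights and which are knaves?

Kira is a knight; "Uma is a knight" is True, as required.
Since Jorah is a knight, "Uma is a knave exactly when Nadia is a knave" needs to be True, which holds.
Uma is a knight, so "if Jing is a knight, then Nora is a knave" must be True — and it is.
Jing is a knave, and the claim "Nadia is a knight and Uma is a knave" is indeed False.
Nora is a knave, so "Jing is a knave exactly when Kira is a knave" must be False — and it is.
Willa (knave): "Nora is a knight" — False. ✓
Nadia is a knight; "if I am a knight, then Jorah is a knight" is True, as required.

Kira is a knight, Jorah is a knight, Uma is a knight, Jing is a knave, Nora is a knave, Willa is a knave, and Nadia is a knight.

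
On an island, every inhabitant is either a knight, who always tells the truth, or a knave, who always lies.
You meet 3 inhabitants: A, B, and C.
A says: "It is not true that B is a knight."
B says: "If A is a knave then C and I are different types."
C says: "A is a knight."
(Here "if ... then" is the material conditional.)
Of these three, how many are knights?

1

The unique consistent assignment is A=knave, B=knight, C=knave.
That has 1 knight.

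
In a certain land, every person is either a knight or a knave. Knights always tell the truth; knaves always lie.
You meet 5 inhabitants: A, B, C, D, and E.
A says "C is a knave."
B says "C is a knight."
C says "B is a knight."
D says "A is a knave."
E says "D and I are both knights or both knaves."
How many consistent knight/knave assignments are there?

2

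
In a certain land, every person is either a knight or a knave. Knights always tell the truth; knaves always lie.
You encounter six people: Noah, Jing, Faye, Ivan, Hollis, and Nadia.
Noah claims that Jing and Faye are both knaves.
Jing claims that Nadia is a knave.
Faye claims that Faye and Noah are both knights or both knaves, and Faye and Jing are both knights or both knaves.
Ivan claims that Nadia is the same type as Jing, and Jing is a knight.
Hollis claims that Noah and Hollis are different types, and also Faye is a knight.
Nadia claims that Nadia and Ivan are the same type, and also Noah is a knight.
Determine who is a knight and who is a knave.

Knights: Jing. Knaves: Noah, Faye, Ivan, Hollis, and Nadia.

Since Noah is a knave, "Jing and Faye are both knaves" needs to be false, which holds.
As a knight, Jing's statement "Nadia is a knave" should be True; it is.
Since Faye is a knave, "Faye and Noah are both knights or both knaves, and Faye and Jing are both knights or both knaves" needs to be false, which holds.
Since Ivan is a knave, "Nadia is the same type as Jing, and Jing is a knight" needs to be false, which holds.
As a knave, Hollis's statement "Noah and Hollis are different types, and also Faye is a knight" should be false; it is.
As a knave, Nadia's statement "Nadia and Ivan are the same type, and also Noah is a knight" should be false; it is.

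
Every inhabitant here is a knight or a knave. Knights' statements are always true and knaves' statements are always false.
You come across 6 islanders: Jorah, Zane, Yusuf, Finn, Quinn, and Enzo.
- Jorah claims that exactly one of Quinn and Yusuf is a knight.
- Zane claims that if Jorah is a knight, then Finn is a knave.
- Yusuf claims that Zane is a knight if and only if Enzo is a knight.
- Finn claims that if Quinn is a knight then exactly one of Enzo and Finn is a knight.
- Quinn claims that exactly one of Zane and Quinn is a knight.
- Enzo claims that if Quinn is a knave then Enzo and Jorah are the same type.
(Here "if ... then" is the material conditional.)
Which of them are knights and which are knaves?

Jorah is a knight, so "exactly one of Quinn and Yusuf is a knight" must be True — and it is.
As a knave, Zane's statement "if Jorah is a knight, then Finn is a knave" should be false; it is.
Since Yusuf is a knight, "Zane is a knight if and only if Enzo is a knight" needs to be True, which holds.
As a knight, Finn's statement "if Quinn is a knight then exactly one of Enzo and Finn is a knight" should be True; it is.
Since Quinn is a knave, "exactly one of Zane and Quinn is a knight" needs to be false, which holds.
As a knave, Enzo's statement "if Quinn is a knave then Enzo and Jorah are the same type" should be false; it is.

Jorah is a knight, Zane is a knave, Yusuf is a knight, Finn is a knight, Quinn is a knave, and Enzo is a knave.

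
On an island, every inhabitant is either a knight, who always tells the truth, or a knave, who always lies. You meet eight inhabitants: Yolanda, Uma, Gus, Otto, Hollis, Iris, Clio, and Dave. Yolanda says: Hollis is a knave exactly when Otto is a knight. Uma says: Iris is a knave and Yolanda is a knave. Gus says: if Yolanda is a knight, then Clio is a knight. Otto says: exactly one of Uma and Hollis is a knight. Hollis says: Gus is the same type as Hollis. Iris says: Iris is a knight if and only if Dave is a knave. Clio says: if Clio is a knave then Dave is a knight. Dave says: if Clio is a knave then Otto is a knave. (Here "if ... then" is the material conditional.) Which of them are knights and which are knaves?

Yolanda is a knave, Uma is a knave, Gus is a knight, Otto is a knight, Hollis is a knight, Iris is a knight, Clio is a knave, and Dave is a knave.

Since Yolanda is a knave, "Hollis is a knave exactly when Otto is a knight" needs to be false, which holds.
Since Uma is a knave, "Iris is a knave and Yolanda is a knave" needs to be false, which holds.
Since Gus is a knight, "if Yolanda is a knight, then Clio is a knight" needs to be True, which holds.
Otto (knight): "exactly one of Uma and Hollis is a knight" — True. ✓
Hollis is a knight, so "Gus is the same type as Hollis" must be True — and it is.
Iris is a knight, and the claim "Iris is a knight if and only if Dave is a knave" is indeed True.
Clio is a knave, and the claim "if Clio is a knave then Dave is a knight" is indeed false.
Dave is a knave, and the claim "if Clio is a knave then Otto is a knave" is indeed false.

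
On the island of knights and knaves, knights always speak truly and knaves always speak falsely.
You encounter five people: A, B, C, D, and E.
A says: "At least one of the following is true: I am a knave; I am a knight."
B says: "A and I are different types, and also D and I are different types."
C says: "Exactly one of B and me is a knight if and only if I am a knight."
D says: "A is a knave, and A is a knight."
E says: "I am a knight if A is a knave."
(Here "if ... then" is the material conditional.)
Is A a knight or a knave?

A is a knight.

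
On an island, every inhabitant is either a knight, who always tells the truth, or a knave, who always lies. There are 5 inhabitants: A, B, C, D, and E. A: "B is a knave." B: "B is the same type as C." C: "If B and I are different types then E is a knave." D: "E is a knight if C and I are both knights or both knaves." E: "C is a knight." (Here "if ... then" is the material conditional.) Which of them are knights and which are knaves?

Knights: B, C, D, and E. Knaves: A.

A is a knave, and the claim "B is a knave" is indeed False.
Since B is a knight, "B is the same type as C" needs to be true, which holds.
C is a knight, and the claim "if B and I are different types then E is a knave" is indeed true.
As a knight, D's statement "E is a knight if C and I are both knights or both knaves" should be true; it is.
E is a knight, and the claim "C is a knight" is indeed true.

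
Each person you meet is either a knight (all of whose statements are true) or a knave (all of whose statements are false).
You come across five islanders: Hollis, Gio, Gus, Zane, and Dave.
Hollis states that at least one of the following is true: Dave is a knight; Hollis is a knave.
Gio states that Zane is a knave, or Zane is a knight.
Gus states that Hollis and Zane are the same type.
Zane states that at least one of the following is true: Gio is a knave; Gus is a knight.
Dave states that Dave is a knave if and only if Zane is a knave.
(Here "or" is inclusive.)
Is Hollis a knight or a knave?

Hollis is a knight.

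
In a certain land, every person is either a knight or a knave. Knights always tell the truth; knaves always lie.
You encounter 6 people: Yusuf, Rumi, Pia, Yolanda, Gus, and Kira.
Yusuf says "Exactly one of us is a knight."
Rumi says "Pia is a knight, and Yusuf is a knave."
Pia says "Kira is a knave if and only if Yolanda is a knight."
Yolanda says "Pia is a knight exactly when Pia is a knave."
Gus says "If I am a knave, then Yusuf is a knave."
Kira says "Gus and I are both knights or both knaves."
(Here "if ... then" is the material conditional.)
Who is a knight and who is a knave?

Knights: Rumi, Pia, Gus, and Kira. Knaves: Yusuf and Yolanda.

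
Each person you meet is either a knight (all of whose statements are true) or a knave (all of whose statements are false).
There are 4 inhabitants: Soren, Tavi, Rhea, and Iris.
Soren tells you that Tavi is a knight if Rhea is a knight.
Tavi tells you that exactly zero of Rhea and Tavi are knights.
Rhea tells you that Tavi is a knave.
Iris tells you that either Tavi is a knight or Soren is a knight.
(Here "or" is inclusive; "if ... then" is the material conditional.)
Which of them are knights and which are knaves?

Suppose Soren is a knight. Then Soren's statement "Tavi is a knight if Rhea is a knight" would have to be true. Checking the 8 ways to assign the others, none is consistent with every speaker.
(For instance, with Tavi=knave, Rhea=knight, Iris=knave, Soren's claim "Tavi is a knight if Rhea is a knight" comes out false where it would need to be true.)
So Soren must be a knave, making "Tavi is a knight if Rhea is a knight" false. Taking Soren=knave, Tavi=knave, Rhea=knight, Iris=knave, each remaining statement checks out:
  Tavi (knave): "exactly zero of Rhea and Tavi are knights" — false. ✓
  Rhea (knight): "Tavi is a knave" — true. ✓
  Iris (knave): "either Tavi is a knight or Soren is a knight" — false. ✓
This is the unique consistent assignment.

Soren is a knave, Tavi is a knave, Rhea is a knight, and Iris is a knave.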